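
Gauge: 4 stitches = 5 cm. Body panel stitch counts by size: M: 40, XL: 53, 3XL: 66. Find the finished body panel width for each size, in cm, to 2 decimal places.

M 50.00 cm; XL 66.25 cm; 3XL 82.50 cm.

4/5 = 0.8 sts per cm.
M: 40 / 0.8 = 50.000 → 50.00 cm.
XL: 53 / 0.8 = 66.250 → 66.25 cm.
3XL: 66 / 0.8 = 82.500 → 82.50 cm.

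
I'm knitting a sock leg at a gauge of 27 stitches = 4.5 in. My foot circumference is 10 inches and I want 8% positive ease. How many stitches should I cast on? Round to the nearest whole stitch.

65 stitches.

Finished = 10 × 1.08 = 10.80 in.
27 / 4.5 = 6 sts per inch.
10.80 × 6 = 64.80 sts.
→ 65 sts.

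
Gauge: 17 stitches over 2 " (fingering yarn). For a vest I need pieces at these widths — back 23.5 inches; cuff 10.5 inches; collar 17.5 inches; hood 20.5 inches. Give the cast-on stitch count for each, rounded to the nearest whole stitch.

Rate = 17/2 = 8.5 sts per in.
back: 23.5 × 8.5 = 199.75 → 200.
cuff: 10.5 × 8.5 = 89.25 → 89.
collar: 17.5 × 8.5 = 148.75 → 149.
hood: 20.5 × 8.5 = 174.25 → 174.

back 200; cuff 89; collar 149; hood 174.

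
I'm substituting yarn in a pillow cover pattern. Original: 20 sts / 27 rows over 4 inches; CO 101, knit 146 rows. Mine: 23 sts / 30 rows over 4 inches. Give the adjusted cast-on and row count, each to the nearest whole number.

Stitches: 101 × 23/20 = 116.15 → 116.
Rows: 146 × 30/27 = 162.22 → 162.

Cast on 116 stitches; work 162 rows.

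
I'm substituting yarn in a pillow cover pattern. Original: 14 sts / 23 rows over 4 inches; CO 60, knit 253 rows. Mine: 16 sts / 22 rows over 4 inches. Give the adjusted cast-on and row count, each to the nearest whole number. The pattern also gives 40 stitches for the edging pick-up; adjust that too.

Cast on 69 stitches; work 242 rows; edging pick-up 46 stitches.

Stitches: 60 × 16/14 = 68.57 → 69.
Rows: 253 × 22/23 = 242.00 → 242.
edging pick-up: 40 × 16/14 = 45.71 → 46.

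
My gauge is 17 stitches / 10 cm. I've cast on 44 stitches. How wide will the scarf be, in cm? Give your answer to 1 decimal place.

17 stitches / 10 cm = 1.7 stitches per cm.
44 / 1.7 = 25.88 cm.

25.9 cm.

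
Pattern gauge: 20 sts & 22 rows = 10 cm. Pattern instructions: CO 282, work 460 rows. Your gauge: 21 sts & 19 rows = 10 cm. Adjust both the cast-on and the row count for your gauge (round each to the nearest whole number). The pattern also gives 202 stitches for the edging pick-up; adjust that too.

Stitches: 282 × 21/20 = 296.10 → 296.
Rows: 460 × 19/22 = 397.27 → 397.
edging pick-up: 202 × 21/20 = 212.10 → 212.

Cast on 296 stitches; work 397 rows; edging pick-up 212 stitches.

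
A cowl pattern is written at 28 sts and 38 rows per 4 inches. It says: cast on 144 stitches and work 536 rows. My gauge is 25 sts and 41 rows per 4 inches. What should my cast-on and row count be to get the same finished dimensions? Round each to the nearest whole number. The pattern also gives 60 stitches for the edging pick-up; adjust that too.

Cast on 129 stitches; work 578 rows; edging pick-up 54 stitches.

Stitches: 144 × 25/28 = 128.57 → 129.
Rows: 536 × 41/38 = 578.32 → 578.
edging pick-up: 60 × 25/28 = 53.57 → 54.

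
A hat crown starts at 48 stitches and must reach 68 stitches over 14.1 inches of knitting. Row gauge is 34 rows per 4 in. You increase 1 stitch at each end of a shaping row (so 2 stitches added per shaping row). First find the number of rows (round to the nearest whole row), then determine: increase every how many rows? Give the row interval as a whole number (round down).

Increase every 12th row.

Rows = 14.1 × 8.5 = 119.8 → 120 rows.
Stitches to add: 20 → 10 shaping rows (at 2 st each).
120 / 10 = 12.00 → every 12 rows.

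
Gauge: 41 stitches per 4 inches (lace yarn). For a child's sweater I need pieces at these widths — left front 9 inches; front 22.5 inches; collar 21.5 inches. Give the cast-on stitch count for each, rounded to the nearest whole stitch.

left front 92; front 231; collar 220.

Rate = 41/4 = 10.25 sts per in.
left front: 9 × 10.25 = 92.25 → 92.
front: 22.5 × 10.25 = 230.62 → 231.
collar: 21.5 × 10.25 = 220.38 → 220.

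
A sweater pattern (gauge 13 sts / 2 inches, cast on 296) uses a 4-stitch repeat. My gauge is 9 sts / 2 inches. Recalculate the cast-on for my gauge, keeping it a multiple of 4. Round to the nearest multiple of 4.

296 × 9 / 13 = 204.92.
Nearest multiple of 4: 204.

Cast on 204 stitches.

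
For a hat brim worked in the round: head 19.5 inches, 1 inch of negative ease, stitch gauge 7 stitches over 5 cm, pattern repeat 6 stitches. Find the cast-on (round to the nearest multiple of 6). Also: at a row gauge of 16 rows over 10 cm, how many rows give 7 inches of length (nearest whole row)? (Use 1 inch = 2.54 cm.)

Finished = 19.5 − 1 = 18.5 inches.
18.5 inches × 2.54 = 46.99 cm.
7/5 = 1.4 sts per cm; 46.99 × 1.4 = 65.79 sts.
Nearest multiple of 6 → 66.
7 inches = 17.78 cm; × 1.6 = 28.45 → 28 rows.

Cast on 66 stitches; work 28 rows.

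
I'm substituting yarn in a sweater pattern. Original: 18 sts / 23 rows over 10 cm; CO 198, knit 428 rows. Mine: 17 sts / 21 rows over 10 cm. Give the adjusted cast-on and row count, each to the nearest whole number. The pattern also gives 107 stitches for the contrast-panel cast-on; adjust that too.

Stitches: 198 × 17/18 = 187.00 → 187.
Rows: 428 × 21/23 = 390.78 → 391.
contrast-panel cast-on: 107 × 17/18 = 101.06 → 101.

Cast on 187 stitches; work 391 rows; contrast-panel cast-on 101 stitches.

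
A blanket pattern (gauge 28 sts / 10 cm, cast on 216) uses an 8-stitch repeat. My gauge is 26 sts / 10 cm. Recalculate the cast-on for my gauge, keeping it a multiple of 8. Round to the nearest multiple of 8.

200 stitches.

216 × 26 / 28 = 200.57.
Nearest multiple of 8: 200.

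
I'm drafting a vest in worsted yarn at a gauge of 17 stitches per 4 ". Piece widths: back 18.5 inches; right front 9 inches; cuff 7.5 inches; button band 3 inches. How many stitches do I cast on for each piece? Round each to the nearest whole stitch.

back 79; right front 38; cuff 32; button band 13.

Rate = 17/4 = 4.25 sts per in.
back: 18.5 × 4.25 = 78.62 → 79.
right front: 9 × 4.25 = 38.25 → 38.
cuff: 7.5 × 4.25 = 31.88 → 32.
button band: 3 × 4.25 = 12.75 → 13.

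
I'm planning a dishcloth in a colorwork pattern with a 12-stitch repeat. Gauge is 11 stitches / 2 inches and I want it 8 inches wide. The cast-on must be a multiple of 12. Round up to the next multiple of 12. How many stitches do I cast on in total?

11 / 2 = 5.5 sts per inch.
8 × 5.5 = 44.00 sts.
Next multiple of 12: 48.

CO 48 sts.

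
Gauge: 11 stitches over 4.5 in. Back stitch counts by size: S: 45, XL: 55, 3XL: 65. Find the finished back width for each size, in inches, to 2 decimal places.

S 18.41 inches; XL 22.50 inches; 3XL 26.59 inches.

11/4.5 = 2.444 sts per in.
S: 45 / 2.444 = 18.409 → 18.41 in.
XL: 55 / 2.444 = 22.500 → 22.50 in.
3XL: 65 / 2.444 = 26.591 → 26.59 in.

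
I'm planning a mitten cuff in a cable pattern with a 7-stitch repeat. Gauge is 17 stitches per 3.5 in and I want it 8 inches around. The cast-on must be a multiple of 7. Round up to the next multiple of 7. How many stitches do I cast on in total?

17 / 3.5 = 4.857 sts per inch.
8 × 4.857 = 38.86 sts.
Next multiple of 7: 42.

Cast on 42 stitches.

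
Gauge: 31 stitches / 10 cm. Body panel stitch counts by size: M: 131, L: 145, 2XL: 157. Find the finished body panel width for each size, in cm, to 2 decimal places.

31/10 = 3.1 sts per cm.
M: 131 / 3.1 = 42.258 → 42.26 cm.
L: 145 / 3.1 = 46.774 → 46.77 cm.
2XL: 157 / 3.1 = 50.645 → 50.65 cm.

M 42.26 cm; L 46.77 cm; 2XL 50.65 cm.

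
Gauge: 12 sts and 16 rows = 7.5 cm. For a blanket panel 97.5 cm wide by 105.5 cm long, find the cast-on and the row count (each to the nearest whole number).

Stitch gauge = 12/7.5 = 1.6 sts/cm; 97.5 × 1.6 = 156.00 → 156 sts.
Row gauge = 16/7.5 = 2.133 rows/cm; 105.5 × 2.133 = 225.07 → 225 rows.

Cast on 156 stitches and work 225 rows.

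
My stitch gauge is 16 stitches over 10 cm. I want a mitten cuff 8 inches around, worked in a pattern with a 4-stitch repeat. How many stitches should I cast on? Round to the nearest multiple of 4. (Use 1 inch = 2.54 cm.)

32 stitches.

8 in = 8 × 2.54 = 20.32 cm.
16 / 10 = 1.6 sts/cm.
20.32 × 1.6 = 32.51 sts.
→ 32.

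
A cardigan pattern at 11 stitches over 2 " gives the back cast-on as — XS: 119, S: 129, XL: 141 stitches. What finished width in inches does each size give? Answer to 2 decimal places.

11/2 = 5.5 sts per in.
XS: 119 / 5.5 = 21.636 → 21.64 in.
S: 129 / 5.5 = 23.455 → 23.45 in.
XL: 141 / 5.5 = 25.636 → 25.64 in.

XS 21.64 inches; S 23.45 inches; XL 25.64 inches.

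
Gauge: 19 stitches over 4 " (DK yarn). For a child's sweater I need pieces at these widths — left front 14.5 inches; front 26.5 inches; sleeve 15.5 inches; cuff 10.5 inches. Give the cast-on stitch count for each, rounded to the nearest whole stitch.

left front 69; front 126; sleeve 74; cuff 50.

Rate = 19/4 = 4.75 sts per in.
left front: 14.5 × 4.75 = 68.88 → 69.
front: 26.5 × 4.75 = 125.88 → 126.
sleeve: 15.5 × 4.75 = 73.62 → 74.
cuff: 10.5 × 4.75 = 49.88 → 50.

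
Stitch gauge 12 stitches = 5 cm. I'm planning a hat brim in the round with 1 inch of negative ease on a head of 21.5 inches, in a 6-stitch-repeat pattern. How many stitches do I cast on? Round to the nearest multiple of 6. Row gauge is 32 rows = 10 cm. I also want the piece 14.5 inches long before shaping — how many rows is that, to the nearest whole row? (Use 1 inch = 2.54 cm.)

Cast on 126 stitches; work 118 rows.

Finished = 21.5 − 1 = 20.5 inches.
20.5 inches × 2.54 = 52.07 cm.
12/5 = 2.4 sts per cm; 52.07 × 2.4 = 124.97 sts.
Nearest multiple of 6 → 126.
14.5 inches = 36.83 cm; × 3.2 = 117.86 → 118 rows.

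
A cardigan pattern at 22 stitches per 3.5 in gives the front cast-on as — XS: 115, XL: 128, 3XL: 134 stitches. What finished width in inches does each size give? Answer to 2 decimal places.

22/3.5 = 6.286 sts per in.
XS: 115 / 6.286 = 18.295 → 18.30 in.
XL: 128 / 6.286 = 20.364 → 20.36 in.
3XL: 134 / 6.286 = 21.318 → 21.32 in.

XS 18.30 inches; XL 20.36 inches; 3XL 21.32 inches.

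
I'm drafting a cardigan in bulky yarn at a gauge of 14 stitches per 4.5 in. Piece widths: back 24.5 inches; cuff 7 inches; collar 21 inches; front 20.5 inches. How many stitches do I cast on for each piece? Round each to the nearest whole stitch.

back 76; cuff 22; collar 65; front 64.

Rate = 14/4.5 = 3.111 sts per in.
back: 24.5 × 3.111 = 76.22 → 76.
cuff: 7 × 3.111 = 21.78 → 22.
collar: 21 × 3.111 = 65.33 → 65.
front: 20.5 × 3.111 = 63.78 → 64.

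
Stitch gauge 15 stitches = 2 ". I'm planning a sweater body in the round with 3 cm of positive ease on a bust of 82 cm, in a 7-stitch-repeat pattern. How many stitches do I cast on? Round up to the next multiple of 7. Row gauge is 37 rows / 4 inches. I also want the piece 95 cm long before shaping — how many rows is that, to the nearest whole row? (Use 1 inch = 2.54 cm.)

Finished = 82 + 3 = 85 cm.
85 cm × 1/2.54 = 33.46 inches.
15/2 = 7.5 sts per in; 33.46 × 7.5 = 250.98 sts.
Next multiple of 7 → 252.
95 cm = 37.40 inches; × 9.25 = 345.96 → 346 rows.

Cast on 252 stitches; work 346 rows.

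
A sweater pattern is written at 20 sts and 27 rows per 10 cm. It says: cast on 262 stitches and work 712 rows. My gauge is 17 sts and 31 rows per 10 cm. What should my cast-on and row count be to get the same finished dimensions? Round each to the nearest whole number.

Stitches: 262 × 17/20 = 222.70 → 223.
Rows: 712 × 31/27 = 817.48 → 817.

Cast on 223 stitches; work 817 rows.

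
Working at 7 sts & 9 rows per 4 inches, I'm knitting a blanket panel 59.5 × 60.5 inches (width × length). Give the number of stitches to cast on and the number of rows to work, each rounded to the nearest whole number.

Stitch gauge = 7/4 = 1.75 sts/in; 59.5 × 1.75 = 104.12 → 104 sts.
Row gauge = 9/4 = 2.25 rows/in; 60.5 × 2.25 = 136.12 → 136 rows.

Cast on 104 stitches and work 136 rows.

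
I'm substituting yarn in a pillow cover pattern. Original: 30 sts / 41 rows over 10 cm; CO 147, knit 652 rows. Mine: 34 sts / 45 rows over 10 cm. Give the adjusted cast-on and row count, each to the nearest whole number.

Stitches: 147 × 34/30 = 166.60 → 167.
Rows: 652 × 45/41 = 715.61 → 716.

Cast on 167 stitches; work 716 rows.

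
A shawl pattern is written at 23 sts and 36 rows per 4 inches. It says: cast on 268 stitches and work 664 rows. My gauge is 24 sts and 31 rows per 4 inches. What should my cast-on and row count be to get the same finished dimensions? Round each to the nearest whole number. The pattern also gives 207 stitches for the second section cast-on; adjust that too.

Cast on 280 stitches; work 572 rows; second section cast-on 216 stitches.

Stitches: 268 × 24/23 = 279.65 → 280.
Rows: 664 × 31/36 = 571.78 → 572.
second section cast-on: 207 × 24/23 = 216.00 → 216.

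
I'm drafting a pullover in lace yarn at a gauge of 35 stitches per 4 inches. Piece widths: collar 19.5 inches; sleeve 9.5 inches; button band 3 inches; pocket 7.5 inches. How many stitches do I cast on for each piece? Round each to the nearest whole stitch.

Rate = 35/4 = 8.75 sts per in.
collar: 19.5 × 8.75 = 170.62 → 171.
sleeve: 9.5 × 8.75 = 83.12 → 83.
button band: 3 × 8.75 = 26.25 → 26.
pocket: 7.5 × 8.75 = 65.62 → 66.

collar 171; sleeve 83; button band 26; pocket 66.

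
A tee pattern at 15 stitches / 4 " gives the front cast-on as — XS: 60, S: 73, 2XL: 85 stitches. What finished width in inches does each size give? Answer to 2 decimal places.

XS 16.00 inches; S 19.47 inches; 2XL 22.67 inches.

15/4 = 3.75 sts per in.
XS: 60 / 3.75 = 16.000 → 16.00 in.
S: 73 / 3.75 = 19.467 → 19.47 in.
2XL: 85 / 3.75 = 22.667 → 22.67 in.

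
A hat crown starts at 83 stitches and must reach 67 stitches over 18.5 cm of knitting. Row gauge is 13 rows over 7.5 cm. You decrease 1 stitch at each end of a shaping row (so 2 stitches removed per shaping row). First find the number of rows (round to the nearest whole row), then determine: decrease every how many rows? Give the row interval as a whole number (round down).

Decrease every 4th row.

Rows = 18.5 × 1.733 = 32.1 → 32 rows.
Stitches to remove: 16 → 8 shaping rows (at 2 st each).
32 / 8 = 4.00 → every 4 rows.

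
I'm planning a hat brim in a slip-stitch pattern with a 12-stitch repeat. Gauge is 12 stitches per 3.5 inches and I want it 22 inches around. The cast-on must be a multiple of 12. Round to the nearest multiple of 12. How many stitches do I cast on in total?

12 / 3.5 = 3.429 sts per inch.
22 × 3.429 = 75.43 sts.
Nearest multiple of 12: 72.

CO 72 sts.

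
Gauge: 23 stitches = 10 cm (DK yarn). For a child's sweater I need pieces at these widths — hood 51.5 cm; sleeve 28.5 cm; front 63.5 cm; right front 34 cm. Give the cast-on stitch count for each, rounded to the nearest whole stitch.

Rate = 23/10 = 2.3 sts per cm.
hood: 51.5 × 2.3 = 118.45 → 118.
sleeve: 28.5 × 2.3 = 65.55 → 66.
front: 63.5 × 2.3 = 146.05 → 146.
right front: 34 × 2.3 = 78.20 → 78.

hood 118; sleeve 66; front 146; right front 78.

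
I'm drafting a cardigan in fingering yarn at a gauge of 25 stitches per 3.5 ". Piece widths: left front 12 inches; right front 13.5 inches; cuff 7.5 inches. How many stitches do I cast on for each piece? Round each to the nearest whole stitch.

Rate = 25/3.5 = 7.143 sts per in.
left front: 12 × 7.143 = 85.71 → 86.
right front: 13.5 × 7.143 = 96.43 → 96.
cuff: 7.5 × 7.143 = 53.57 → 54.

left front 86; right front 96; cuff 54.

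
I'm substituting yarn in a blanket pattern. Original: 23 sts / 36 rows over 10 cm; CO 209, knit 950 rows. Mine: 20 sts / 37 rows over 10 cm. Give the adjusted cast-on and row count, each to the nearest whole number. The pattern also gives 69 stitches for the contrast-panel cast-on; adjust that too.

Cast on 182 stitches; work 976 rows; contrast-panel cast-on 60 stitches.

Stitches: 209 × 20/23 = 181.74 → 182.
Rows: 950 × 37/36 = 976.39 → 976.
contrast-panel cast-on: 69 × 20/23 = 60.00 → 60.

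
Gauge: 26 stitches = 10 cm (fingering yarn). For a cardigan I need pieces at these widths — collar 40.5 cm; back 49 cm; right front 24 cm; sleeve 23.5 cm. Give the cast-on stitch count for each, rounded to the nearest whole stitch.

collar 105; back 127; right front 62; sleeve 61.

Rate = 26/10 = 2.6 sts per cm.
collar: 40.5 × 2.6 = 105.30 → 105.
back: 49 × 2.6 = 127.40 → 127.
right front: 24 × 2.6 = 62.40 → 62.
sleeve: 23.5 × 2.6 = 61.10 → 61.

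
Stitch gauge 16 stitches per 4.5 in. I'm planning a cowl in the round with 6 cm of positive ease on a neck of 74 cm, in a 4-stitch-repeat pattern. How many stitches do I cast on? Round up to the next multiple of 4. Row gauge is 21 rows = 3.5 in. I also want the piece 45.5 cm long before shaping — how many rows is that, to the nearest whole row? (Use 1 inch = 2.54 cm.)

Finished = 74 + 6 = 80 cm.
80 cm × 1/2.54 = 31.50 inches.
16/4.5 = 3.556 sts per in; 31.50 × 3.556 = 111.99 sts.
Next multiple of 4 → 112.
45.5 cm = 17.91 inches; × 6 = 107.48 → 107 rows.

Cast on 112 stitches; work 107 rows.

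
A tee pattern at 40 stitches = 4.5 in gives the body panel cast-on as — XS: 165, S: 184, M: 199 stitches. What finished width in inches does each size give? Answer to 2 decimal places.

XS 18.56 inches; S 20.70 inches; M 22.39 inches.

40/4.5 = 8.889 sts per in.
XS: 165 / 8.889 = 18.562 → 18.56 in.
S: 184 / 8.889 = 20.700 → 20.70 in.
M: 199 / 8.889 = 22.387 → 22.39 in.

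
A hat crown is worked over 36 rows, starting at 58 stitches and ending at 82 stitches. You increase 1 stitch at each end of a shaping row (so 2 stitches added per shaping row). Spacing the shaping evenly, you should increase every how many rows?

Increase every 3rd row.

Stitches to add: |82 − 58| = 24.
Shaping rows needed: 24 / 2 = 12.
36 rows / 12 = every 3 rows.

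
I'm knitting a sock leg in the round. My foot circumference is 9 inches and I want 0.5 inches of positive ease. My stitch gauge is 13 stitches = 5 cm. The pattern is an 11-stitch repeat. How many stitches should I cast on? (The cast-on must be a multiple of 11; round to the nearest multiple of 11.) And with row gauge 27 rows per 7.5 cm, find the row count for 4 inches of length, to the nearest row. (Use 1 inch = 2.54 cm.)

Cast on 66 stitches; work 37 rows.

Finished = 9 + 0.5 = 9.5 inches.
9.5 inches × 2.54 = 24.13 cm.
13/5 = 2.6 sts per cm; 24.13 × 2.6 = 62.74 sts.
Nearest multiple of 11 → 66.
4 inches = 10.16 cm; × 3.6 = 36.58 → 37 rows.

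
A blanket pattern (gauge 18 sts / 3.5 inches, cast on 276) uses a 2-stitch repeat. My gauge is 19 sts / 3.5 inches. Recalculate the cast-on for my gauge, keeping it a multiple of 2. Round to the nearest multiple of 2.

Cast on 292 stitches.

276 × 19 / 18 = 291.33.
Nearest multiple of 2: 292.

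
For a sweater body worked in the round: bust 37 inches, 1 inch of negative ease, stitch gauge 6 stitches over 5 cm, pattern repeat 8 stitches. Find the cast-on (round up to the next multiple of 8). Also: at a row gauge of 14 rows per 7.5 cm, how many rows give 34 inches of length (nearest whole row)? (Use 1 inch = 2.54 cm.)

Cast on 112 stitches; work 161 rows.

Finished = 37 − 1 = 36 inches.
36 inches × 2.54 = 91.44 cm.
6/5 = 1.2 sts per cm; 91.44 × 1.2 = 109.73 sts.
Next multiple of 8 → 112.
34 inches = 86.36 cm; × 1.867 = 161.21 → 161 rows.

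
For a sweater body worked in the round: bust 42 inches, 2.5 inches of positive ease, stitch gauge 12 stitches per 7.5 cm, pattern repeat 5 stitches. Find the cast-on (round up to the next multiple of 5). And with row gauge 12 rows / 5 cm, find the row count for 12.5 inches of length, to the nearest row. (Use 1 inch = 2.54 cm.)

Finished = 42 + 2.5 = 44.5 inches.
44.5 inches × 2.54 = 113.03 cm.
12/7.5 = 1.6 sts per cm; 113.03 × 1.6 = 180.85 sts.
Next multiple of 5 → 185.
12.5 inches = 31.75 cm; × 2.4 = 76.20 → 76 rows.

Cast on 185 stitches; work 76 rows.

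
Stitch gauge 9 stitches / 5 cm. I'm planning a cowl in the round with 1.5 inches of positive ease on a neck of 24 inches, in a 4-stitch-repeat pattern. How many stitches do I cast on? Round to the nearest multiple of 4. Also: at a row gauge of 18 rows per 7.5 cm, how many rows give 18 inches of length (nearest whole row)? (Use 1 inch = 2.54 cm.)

Finished = 24 + 1.5 = 25.5 inches.
25.5 inches × 2.54 = 64.77 cm.
9/5 = 1.8 sts per cm; 64.77 × 1.8 = 116.59 sts.
Nearest multiple of 4 → 116.
18 inches = 45.72 cm; × 2.4 = 109.73 → 110 rows.

Cast on 116 stitches; work 110 rows.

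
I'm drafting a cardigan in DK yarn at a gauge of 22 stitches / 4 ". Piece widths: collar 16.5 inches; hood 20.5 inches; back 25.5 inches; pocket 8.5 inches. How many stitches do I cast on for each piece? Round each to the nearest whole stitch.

collar 91; hood 113; back 140; pocket 47.

Rate = 22/4 = 5.5 sts per in.
collar: 16.5 × 5.5 = 90.75 → 91.
hood: 20.5 × 5.5 = 112.75 → 113.
back: 25.5 × 5.5 = 140.25 → 140.
pocket: 8.5 × 5.5 = 46.75 → 47.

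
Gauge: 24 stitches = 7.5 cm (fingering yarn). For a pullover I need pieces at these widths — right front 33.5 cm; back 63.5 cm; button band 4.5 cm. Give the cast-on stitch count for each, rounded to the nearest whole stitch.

Rate = 24/7.5 = 3.2 sts per cm.
right front: 33.5 × 3.2 = 107.20 → 107.
back: 63.5 × 3.2 = 203.20 → 203.
button band: 4.5 × 3.2 = 14.40 → 14.

right front 107; back 203; button band 14.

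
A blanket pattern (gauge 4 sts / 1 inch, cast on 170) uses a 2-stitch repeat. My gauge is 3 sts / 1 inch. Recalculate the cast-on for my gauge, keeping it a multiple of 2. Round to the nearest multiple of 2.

170 × 3 / 4 = 127.50.
Nearest multiple of 2: 128.

Cast on 128 stitches.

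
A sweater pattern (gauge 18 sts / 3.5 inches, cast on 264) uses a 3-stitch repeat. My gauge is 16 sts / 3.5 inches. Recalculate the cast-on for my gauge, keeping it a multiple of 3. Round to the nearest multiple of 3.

264 × 16 / 18 = 234.67.
Nearest multiple of 3: 234.

234 stitches.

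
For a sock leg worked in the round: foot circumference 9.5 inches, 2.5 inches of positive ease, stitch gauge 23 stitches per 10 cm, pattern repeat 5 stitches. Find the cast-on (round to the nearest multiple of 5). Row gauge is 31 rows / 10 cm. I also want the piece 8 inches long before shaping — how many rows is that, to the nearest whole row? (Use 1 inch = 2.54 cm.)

Cast on 70 stitches; work 63 rows.

Finished = 9.5 + 2.5 = 12 inches.
12 inches × 2.54 = 30.48 cm.
23/10 = 2.3 sts per cm; 30.48 × 2.3 = 70.10 sts.
Nearest multiple of 5 → 70.
8 inches = 20.32 cm; × 3.1 = 62.99 → 63 rows.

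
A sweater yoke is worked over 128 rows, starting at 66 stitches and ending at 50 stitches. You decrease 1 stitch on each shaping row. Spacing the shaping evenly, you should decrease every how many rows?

Stitches to remove: |50 − 66| = 16.
Shaping rows needed: 16 / 1 = 16.
128 rows / 16 = every 8 rows.

Decrease every 8th row.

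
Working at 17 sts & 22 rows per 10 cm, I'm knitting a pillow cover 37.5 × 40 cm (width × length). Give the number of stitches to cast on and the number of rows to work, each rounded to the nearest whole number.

Cast on 64 stitches and work 88 rows.

Stitch gauge = 17/10 = 1.7 sts/cm; 37.5 × 1.7 = 63.75 → 64 sts.
Row gauge = 22/10 = 2.2 rows/cm; 40 × 2.2 = 88.00 → 88 rows.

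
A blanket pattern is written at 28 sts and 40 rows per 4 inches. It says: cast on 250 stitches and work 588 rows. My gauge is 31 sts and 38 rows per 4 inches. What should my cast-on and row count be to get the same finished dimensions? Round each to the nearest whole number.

Cast on 277 stitches; work 559 rows.

Stitches: 250 × 31/28 = 276.79 → 277.
Rows: 588 × 38/40 = 558.60 → 559.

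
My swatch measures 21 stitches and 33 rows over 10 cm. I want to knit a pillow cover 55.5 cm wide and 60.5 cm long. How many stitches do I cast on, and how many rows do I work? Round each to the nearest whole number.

Cast on 117 stitches and work 200 rows.

Stitch gauge = 21/10 = 2.1 sts/cm; 55.5 × 2.1 = 116.55 → 117 sts.
Row gauge = 33/10 = 3.3 rows/cm; 60.5 × 3.3 = 199.65 → 200 rows.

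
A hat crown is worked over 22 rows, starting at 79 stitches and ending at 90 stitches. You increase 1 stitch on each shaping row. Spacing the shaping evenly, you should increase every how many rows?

Increase every 2nd row.

Stitches to add: |90 − 79| = 11.
Shaping rows needed: 11 / 1 = 11.
22 rows / 11 = every 2 rows.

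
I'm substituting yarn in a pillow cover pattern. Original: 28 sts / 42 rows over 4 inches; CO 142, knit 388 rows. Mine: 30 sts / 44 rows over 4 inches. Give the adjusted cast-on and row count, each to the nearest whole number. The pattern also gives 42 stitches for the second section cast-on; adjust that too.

Stitches: 142 × 30/28 = 152.14 → 152.
Rows: 388 × 44/42 = 406.48 → 406.
second section cast-on: 42 × 30/28 = 45.00 → 45.

Cast on 152 stitches; work 406 rows; second section cast-on 45 stitches.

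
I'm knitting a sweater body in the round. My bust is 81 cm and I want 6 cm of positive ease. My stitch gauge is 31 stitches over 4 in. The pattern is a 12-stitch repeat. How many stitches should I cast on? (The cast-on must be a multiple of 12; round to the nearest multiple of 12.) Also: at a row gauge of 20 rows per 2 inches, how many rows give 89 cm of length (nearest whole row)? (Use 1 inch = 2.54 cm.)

Cast on 264 stitches; work 350 rows.

Finished = 81 + 6 = 87 cm.
87 cm × 1/2.54 = 34.25 inches.
31/4 = 7.75 sts per in; 34.25 × 7.75 = 265.45 sts.
Nearest multiple of 12 → 264.
89 cm = 35.04 inches; × 10 = 350.39 → 350 rows.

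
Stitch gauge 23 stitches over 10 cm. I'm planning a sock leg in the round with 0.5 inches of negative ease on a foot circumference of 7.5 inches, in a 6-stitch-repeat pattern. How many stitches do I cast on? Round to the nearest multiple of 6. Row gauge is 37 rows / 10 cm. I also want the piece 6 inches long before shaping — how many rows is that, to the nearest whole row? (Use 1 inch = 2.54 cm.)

Cast on 42 stitches; work 56 rows.

Finished = 7.5 − 0.5 = 7 inches.
7 inches × 2.54 = 17.78 cm.
23/10 = 2.3 sts per cm; 17.78 × 2.3 = 40.89 sts.
Nearest multiple of 6 → 42.
6 inches = 15.24 cm; × 3.7 = 56.39 → 56 rows.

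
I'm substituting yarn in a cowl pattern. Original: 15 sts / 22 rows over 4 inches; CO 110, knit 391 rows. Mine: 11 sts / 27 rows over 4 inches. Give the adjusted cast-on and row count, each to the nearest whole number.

Cast on 81 stitches; work 480 rows.

Stitches: 110 × 11/15 = 80.67 → 81.
Rows: 391 × 27/22 = 479.86 → 480.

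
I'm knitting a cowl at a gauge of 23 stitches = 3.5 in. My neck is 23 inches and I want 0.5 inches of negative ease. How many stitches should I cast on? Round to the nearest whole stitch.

Finished = 23 − 0.5 = 22.5 in.
23 / 3.5 = 6.571 sts per inch.
22.50 × 6.571 = 147.86 sts.
→ 148 sts.

Cast on 148 stitches.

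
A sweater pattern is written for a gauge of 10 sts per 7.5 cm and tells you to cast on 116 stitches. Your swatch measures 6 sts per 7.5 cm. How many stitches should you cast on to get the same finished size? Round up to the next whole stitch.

70 stitches.

Scale factor = 6 / 10 = 0.600.
116 × 6 / 10 = 69.60 sts.
→ 70 sts.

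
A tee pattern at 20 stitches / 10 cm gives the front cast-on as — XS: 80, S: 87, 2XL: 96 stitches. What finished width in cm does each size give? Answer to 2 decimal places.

XS 40.00 cm; S 43.50 cm; 2XL 48.00 cm.

20/10 = 2 sts per cm.
XS: 80 / 2 = 40.000 → 40.00 cm.
S: 87 / 2 = 43.500 → 43.50 cm.
2XL: 96 / 2 = 48.000 → 48.00 cm.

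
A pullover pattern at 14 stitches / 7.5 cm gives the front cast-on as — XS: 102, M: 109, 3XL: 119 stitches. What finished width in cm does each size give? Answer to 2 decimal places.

XS 54.64 cm; M 58.39 cm; 3XL 63.75 cm.

14/7.5 = 1.867 sts per cm.
XS: 102 / 1.867 = 54.643 → 54.64 cm.
M: 109 / 1.867 = 58.393 → 58.39 cm.
3XL: 119 / 1.867 = 63.750 → 63.75 cm.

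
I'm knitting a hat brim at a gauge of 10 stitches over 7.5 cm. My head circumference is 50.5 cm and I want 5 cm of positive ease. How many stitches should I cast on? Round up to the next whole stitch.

Finished = 50.5 + 5 = 55.5 cm.
10 / 7.5 = 1.333 sts per cm.
55.50 × 1.333 = 74.00 sts.

CO 74 sts.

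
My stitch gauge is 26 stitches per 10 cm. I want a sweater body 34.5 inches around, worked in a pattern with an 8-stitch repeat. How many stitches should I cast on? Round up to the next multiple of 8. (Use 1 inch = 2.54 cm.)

34.5 in = 34.5 × 2.54 = 87.63 cm.
26 / 10 = 2.6 sts/cm.
87.63 × 2.6 = 227.84 sts.
→ 232.

232 stitches.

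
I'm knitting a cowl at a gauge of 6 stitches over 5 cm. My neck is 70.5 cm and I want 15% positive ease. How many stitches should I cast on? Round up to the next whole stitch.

Finished = 70.5 × 1.15 = 81.08 cm.
6 / 5 = 1.2 sts per cm.
81.08 × 1.2 = 97.29 sts.
→ 98 sts.

98 stitches.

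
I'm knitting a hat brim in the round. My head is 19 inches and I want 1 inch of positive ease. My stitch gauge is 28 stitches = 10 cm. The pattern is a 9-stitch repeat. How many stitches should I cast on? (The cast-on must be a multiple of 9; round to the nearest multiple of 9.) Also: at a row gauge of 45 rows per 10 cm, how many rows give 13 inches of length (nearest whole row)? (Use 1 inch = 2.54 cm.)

Finished = 19 + 1 = 20 inches.
20 inches × 2.54 = 50.80 cm.
28/10 = 2.8 sts per cm; 50.80 × 2.8 = 142.24 sts.
Nearest multiple of 9 → 144.
13 inches = 33.02 cm; × 4.5 = 148.59 → 149 rows.

Cast on 144 stitches; work 149 rows.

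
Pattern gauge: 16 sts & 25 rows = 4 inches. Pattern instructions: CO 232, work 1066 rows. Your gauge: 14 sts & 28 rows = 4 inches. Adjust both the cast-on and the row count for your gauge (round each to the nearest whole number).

Cast on 203 stitches; work 1194 rows.

Stitches: 232 × 14/16 = 203.00 → 203.
Rows: 1066 × 28/25 = 1193.92 → 1194.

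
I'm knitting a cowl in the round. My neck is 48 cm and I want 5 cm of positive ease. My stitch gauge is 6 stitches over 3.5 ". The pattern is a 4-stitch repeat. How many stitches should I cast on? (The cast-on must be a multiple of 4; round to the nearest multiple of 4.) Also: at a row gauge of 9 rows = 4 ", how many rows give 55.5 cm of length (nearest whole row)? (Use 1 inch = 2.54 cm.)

Finished = 48 + 5 = 53 cm.
53 cm × 1/2.54 = 20.87 inches.
6/3.5 = 1.714 sts per in; 20.87 × 1.714 = 35.77 sts.
Nearest multiple of 4 → 36.
55.5 cm = 21.85 inches; × 2.25 = 49.16 → 49 rows.

Cast on 36 stitches; work 49 rows.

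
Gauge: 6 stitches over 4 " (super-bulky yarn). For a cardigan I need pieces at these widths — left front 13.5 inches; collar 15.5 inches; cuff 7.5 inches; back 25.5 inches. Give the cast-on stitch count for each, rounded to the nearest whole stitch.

left front 20; collar 23; cuff 11; back 38.

Rate = 6/4 = 1.5 sts per in.
left front: 13.5 × 1.5 = 20.25 → 20.
collar: 15.5 × 1.5 = 23.25 → 23.
cuff: 7.5 × 1.5 = 11.25 → 11.
back: 25.5 × 1.5 = 38.25 → 38.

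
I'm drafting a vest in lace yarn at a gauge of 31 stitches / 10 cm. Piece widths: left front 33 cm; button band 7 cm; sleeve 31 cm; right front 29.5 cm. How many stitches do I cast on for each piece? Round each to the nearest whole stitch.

left front 102; button band 22; sleeve 96; right front 91.

Rate = 31/10 = 3.1 sts per cm.
left front: 33 × 3.1 = 102.30 → 102.
button band: 7 × 3.1 = 21.70 → 22.
sleeve: 31 × 3.1 = 96.10 → 96.
right front: 29.5 × 3.1 = 91.45 → 91.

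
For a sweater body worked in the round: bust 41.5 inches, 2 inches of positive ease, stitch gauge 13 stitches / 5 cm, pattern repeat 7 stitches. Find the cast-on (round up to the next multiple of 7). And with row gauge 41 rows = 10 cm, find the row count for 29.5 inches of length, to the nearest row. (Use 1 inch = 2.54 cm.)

Cast on 294 stitches; work 307 rows.

Finished = 41.5 + 2 = 43.5 inches.
43.5 inches × 2.54 = 110.49 cm.
13/5 = 2.6 sts per cm; 110.49 × 2.6 = 287.27 sts.
Next multiple of 7 → 294.
29.5 inches = 74.93 cm; × 4.1 = 307.21 → 307 rows.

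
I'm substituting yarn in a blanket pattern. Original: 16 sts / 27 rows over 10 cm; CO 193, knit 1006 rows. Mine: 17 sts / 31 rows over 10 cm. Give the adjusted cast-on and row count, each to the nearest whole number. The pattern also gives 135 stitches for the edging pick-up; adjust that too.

Cast on 205 stitches; work 1155 rows; edging pick-up 143 stitches.

Stitches: 193 × 17/16 = 205.06 → 205.
Rows: 1006 × 31/27 = 1155.04 → 1155.
edging pick-up: 135 × 17/16 = 143.44 → 143.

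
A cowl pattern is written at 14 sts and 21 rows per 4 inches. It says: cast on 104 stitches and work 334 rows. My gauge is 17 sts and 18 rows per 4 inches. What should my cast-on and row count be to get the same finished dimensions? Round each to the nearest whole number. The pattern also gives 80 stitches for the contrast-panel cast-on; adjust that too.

Stitches: 104 × 17/14 = 126.29 → 126.
Rows: 334 × 18/21 = 286.29 → 286.
contrast-panel cast-on: 80 × 17/14 = 97.14 → 97.

Cast on 126 stitches; work 286 rows; contrast-panel cast-on 97 stitches.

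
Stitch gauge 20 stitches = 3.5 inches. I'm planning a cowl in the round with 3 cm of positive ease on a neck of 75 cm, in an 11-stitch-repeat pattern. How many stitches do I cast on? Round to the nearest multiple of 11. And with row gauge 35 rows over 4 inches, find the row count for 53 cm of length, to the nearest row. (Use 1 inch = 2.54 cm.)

Finished = 75 + 3 = 78 cm.
78 cm × 1/2.54 = 30.71 inches.
20/3.5 = 5.714 sts per in; 30.71 × 5.714 = 175.48 sts.
Nearest multiple of 11 → 176.
53 cm = 20.87 inches; × 8.75 = 182.58 → 183 rows.

Cast on 176 stitches; work 183 rows.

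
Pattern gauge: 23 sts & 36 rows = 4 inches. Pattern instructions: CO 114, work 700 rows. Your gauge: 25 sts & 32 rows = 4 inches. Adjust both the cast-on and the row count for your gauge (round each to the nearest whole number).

Stitches: 114 × 25/23 = 123.91 → 124.
Rows: 700 × 32/36 = 622.22 → 622.

Cast on 124 stitches; work 622 rows.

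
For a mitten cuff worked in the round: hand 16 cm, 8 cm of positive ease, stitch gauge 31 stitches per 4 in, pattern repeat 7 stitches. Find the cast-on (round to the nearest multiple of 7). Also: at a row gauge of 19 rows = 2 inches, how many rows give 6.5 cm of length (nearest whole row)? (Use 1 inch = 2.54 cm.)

Finished = 16 + 8 = 24 cm.
24 cm × 1/2.54 = 9.45 inches.
31/4 = 7.75 sts per in; 9.45 × 7.75 = 73.23 sts.
Nearest multiple of 7 → 70.
6.5 cm = 2.56 inches; × 9.5 = 24.31 → 24 rows.

Cast on 70 stitches; work 24 rows.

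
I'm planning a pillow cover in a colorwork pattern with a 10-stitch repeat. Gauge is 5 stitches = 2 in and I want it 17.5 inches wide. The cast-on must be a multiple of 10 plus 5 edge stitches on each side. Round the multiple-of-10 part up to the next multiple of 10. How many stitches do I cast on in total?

5 / 2 = 2.5 sts per inch.
17.5 × 2.5 = 43.75 sts.
Less 10 edge sts → 33.75 for the repeat.
Next multiple of 10: 40.
Add back 10 edge sts → 50.

50 stitches.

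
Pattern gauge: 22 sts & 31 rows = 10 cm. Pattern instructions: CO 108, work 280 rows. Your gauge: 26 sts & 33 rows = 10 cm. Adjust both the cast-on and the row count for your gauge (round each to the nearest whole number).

Cast on 128 stitches; work 298 rows.

Stitches: 108 × 26/22 = 127.64 → 128.
Rows: 280 × 33/31 = 298.06 → 298.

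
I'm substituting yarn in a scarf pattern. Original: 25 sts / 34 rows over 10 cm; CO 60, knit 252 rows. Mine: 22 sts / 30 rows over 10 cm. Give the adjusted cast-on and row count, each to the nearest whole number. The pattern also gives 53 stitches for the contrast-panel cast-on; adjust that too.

Cast on 53 stitches; work 222 rows; contrast-panel cast-on 47 stitches.

Stitches: 60 × 22/25 = 52.80 → 53.
Rows: 252 × 30/34 = 222.35 → 222.
contrast-panel cast-on: 53 × 22/25 = 46.64 → 47.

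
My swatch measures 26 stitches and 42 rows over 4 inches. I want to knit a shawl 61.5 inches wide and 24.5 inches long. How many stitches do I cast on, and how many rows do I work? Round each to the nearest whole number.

Cast on 400 stitches and work 257 rows.

Stitch gauge = 26/4 = 6.5 sts/in; 61.5 × 6.5 = 399.75 → 400 sts.
Row gauge = 42/4 = 10.5 rows/in; 24.5 × 10.5 = 257.25 → 257 rows.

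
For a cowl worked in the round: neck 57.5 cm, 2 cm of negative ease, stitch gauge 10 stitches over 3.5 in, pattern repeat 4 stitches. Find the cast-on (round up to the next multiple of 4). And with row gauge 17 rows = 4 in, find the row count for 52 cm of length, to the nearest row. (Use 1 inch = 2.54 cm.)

Cast on 64 stitches; work 87 rows.

Finished = 57.5 − 2 = 55.5 cm.
55.5 cm × 1/2.54 = 21.85 inches.
10/3.5 = 2.857 sts per in; 21.85 × 2.857 = 62.43 sts.
Next multiple of 4 → 64.
52 cm = 20.47 inches; × 4.25 = 87.01 → 87 rows.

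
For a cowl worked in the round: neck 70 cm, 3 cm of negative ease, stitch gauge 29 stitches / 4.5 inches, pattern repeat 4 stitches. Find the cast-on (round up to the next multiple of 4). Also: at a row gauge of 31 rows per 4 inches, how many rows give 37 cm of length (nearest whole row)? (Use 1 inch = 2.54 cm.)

Cast on 172 stitches; work 113 rows.

Finished = 70 − 3 = 67 cm.
67 cm × 1/2.54 = 26.38 inches.
29/4.5 = 6.444 sts per in; 26.38 × 6.444 = 169.99 sts.
Next multiple of 4 → 172.
37 cm = 14.57 inches; × 7.75 = 112.89 → 113 rows.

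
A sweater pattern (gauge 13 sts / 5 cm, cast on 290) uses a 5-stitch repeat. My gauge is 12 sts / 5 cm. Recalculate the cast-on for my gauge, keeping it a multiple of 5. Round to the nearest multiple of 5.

290 × 12 / 13 = 267.69.
Nearest multiple of 5: 270.

270 stitches.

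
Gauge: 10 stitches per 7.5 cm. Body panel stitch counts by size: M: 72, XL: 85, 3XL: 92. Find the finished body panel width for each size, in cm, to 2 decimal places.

M 54.00 cm; XL 63.75 cm; 3XL 69.00 cm.

10/7.5 = 1.333 sts per cm.
M: 72 / 1.333 = 54.000 → 54.00 cm.
XL: 85 / 1.333 = 63.750 → 63.75 cm.
3XL: 92 / 1.333 = 69.000 → 69.00 cm.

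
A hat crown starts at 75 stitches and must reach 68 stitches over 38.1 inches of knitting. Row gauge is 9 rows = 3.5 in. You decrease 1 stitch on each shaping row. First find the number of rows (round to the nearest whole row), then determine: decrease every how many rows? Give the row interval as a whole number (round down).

Rows = 38.1 × 2.571 = 98.0 → 98 rows.
Stitches to remove: 7 → 7 shaping rows (at 1 st each).
98 / 7 = 14.00 → every 14 rows.

Decrease every 14th row.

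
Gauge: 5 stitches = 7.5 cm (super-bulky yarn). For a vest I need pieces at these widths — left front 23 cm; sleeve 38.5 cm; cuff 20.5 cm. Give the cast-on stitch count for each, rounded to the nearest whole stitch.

Rate = 5/7.5 = 0.667 sts per cm.
left front: 23 × 0.667 = 15.33 → 15.
sleeve: 38.5 × 0.667 = 25.67 → 26.
cuff: 20.5 × 0.667 = 13.67 → 14.

left front 15; sleeve 26; cuff 14.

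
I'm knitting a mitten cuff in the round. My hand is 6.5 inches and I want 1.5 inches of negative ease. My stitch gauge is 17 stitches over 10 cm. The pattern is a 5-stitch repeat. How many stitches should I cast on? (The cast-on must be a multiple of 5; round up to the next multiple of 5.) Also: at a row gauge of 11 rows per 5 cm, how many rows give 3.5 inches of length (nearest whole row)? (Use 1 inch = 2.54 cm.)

Cast on 25 stitches; work 20 rows.

Finished = 6.5 − 1.5 = 5 inches.
5 inches × 2.54 = 12.70 cm.
17/10 = 1.7 sts per cm; 12.70 × 1.7 = 21.59 sts.
Next multiple of 5 → 25.
3.5 inches = 8.89 cm; × 2.2 = 19.56 → 20 rows.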